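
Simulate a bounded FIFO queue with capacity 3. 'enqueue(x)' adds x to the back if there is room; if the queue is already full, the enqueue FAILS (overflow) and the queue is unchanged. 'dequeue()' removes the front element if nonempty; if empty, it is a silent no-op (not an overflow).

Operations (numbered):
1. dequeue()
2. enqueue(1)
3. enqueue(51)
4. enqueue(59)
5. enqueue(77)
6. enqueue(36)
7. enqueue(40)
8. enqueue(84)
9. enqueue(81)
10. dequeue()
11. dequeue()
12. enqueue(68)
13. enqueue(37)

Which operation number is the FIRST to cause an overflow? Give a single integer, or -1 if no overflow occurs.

Answer: 5

Derivation:
1. dequeue(): empty, no-op, size=0
2. enqueue(1): size=1
3. enqueue(51): size=2
4. enqueue(59): size=3
5. enqueue(77): size=3=cap → OVERFLOW (fail)
6. enqueue(36): size=3=cap → OVERFLOW (fail)
7. enqueue(40): size=3=cap → OVERFLOW (fail)
8. enqueue(84): size=3=cap → OVERFLOW (fail)
9. enqueue(81): size=3=cap → OVERFLOW (fail)
10. dequeue(): size=2
11. dequeue(): size=1
12. enqueue(68): size=2
13. enqueue(37): size=3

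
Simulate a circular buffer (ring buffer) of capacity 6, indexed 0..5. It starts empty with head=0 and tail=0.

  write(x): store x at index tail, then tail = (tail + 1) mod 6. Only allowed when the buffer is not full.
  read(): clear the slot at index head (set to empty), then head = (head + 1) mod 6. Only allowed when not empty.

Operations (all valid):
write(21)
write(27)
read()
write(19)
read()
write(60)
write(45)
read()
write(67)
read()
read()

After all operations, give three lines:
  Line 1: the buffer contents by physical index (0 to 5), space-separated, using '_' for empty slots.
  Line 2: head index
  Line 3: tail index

Answer: _ _ _ _ _ 67
5
0

Derivation:
write(21): buf=[21 _ _ _ _ _], head=0, tail=1, size=1
write(27): buf=[21 27 _ _ _ _], head=0, tail=2, size=2
read(): buf=[_ 27 _ _ _ _], head=1, tail=2, size=1
write(19): buf=[_ 27 19 _ _ _], head=1, tail=3, size=2
read(): buf=[_ _ 19 _ _ _], head=2, tail=3, size=1
write(60): buf=[_ _ 19 60 _ _], head=2, tail=4, size=2
write(45): buf=[_ _ 19 60 45 _], head=2, tail=5, size=3
read(): buf=[_ _ _ 60 45 _], head=3, tail=5, size=2
write(67): buf=[_ _ _ 60 45 67], head=3, tail=0, size=3
read(): buf=[_ _ _ _ 45 67], head=4, tail=0, size=2
read(): buf=[_ _ _ _ _ 67], head=5, tail=0, size=1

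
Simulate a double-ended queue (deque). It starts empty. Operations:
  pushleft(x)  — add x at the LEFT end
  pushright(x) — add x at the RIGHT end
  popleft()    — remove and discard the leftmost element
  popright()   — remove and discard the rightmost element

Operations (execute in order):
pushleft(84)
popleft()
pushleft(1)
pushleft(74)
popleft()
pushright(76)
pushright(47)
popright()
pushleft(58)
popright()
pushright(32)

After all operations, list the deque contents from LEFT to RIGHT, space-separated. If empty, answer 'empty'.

pushleft(84): [84]
popleft(): []
pushleft(1): [1]
pushleft(74): [74, 1]
popleft(): [1]
pushright(76): [1, 76]
pushright(47): [1, 76, 47]
popright(): [1, 76]
pushleft(58): [58, 1, 76]
popright(): [58, 1]
pushright(32): [58, 1, 32]

Answer: 58 1 32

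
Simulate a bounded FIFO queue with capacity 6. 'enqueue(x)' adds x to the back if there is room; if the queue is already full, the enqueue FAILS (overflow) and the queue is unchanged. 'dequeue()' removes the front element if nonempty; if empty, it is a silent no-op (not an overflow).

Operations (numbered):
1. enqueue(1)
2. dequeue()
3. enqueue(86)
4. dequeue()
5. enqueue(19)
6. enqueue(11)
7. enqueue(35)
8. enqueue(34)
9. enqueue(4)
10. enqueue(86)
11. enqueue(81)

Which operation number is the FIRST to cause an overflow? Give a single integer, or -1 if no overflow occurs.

Answer: 11

Derivation:
1. enqueue(1): size=1
2. dequeue(): size=0
3. enqueue(86): size=1
4. dequeue(): size=0
5. enqueue(19): size=1
6. enqueue(11): size=2
7. enqueue(35): size=3
8. enqueue(34): size=4
9. enqueue(4): size=5
10. enqueue(86): size=6
11. enqueue(81): size=6=cap → OVERFLOW (fail)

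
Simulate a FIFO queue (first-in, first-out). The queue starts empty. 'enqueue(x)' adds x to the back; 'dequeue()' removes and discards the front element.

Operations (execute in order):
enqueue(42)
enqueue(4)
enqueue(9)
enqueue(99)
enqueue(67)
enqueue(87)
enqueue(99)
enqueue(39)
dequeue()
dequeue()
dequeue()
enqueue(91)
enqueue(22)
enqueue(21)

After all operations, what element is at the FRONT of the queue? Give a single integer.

Answer: 99

Derivation:
enqueue(42): queue = [42]
enqueue(4): queue = [42, 4]
enqueue(9): queue = [42, 4, 9]
enqueue(99): queue = [42, 4, 9, 99]
enqueue(67): queue = [42, 4, 9, 99, 67]
enqueue(87): queue = [42, 4, 9, 99, 67, 87]
enqueue(99): queue = [42, 4, 9, 99, 67, 87, 99]
enqueue(39): queue = [42, 4, 9, 99, 67, 87, 99, 39]
dequeue(): queue = [4, 9, 99, 67, 87, 99, 39]
dequeue(): queue = [9, 99, 67, 87, 99, 39]
dequeue(): queue = [99, 67, 87, 99, 39]
enqueue(91): queue = [99, 67, 87, 99, 39, 91]
enqueue(22): queue = [99, 67, 87, 99, 39, 91, 22]
enqueue(21): queue = [99, 67, 87, 99, 39, 91, 22, 21]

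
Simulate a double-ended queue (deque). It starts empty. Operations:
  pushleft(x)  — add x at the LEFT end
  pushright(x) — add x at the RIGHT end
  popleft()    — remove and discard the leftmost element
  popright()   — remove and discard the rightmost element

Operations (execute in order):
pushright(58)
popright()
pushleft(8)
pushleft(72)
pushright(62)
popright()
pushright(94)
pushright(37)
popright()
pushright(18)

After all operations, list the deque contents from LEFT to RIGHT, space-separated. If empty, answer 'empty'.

Answer: 72 8 94 18

Derivation:
pushright(58): [58]
popright(): []
pushleft(8): [8]
pushleft(72): [72, 8]
pushright(62): [72, 8, 62]
popright(): [72, 8]
pushright(94): [72, 8, 94]
pushright(37): [72, 8, 94, 37]
popright(): [72, 8, 94]
pushright(18): [72, 8, 94, 18]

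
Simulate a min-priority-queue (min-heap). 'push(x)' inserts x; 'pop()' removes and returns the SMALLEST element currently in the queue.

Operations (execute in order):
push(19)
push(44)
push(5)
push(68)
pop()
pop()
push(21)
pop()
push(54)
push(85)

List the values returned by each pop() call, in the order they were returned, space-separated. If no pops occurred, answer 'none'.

push(19): heap contents = [19]
push(44): heap contents = [19, 44]
push(5): heap contents = [5, 19, 44]
push(68): heap contents = [5, 19, 44, 68]
pop() → 5: heap contents = [19, 44, 68]
pop() → 19: heap contents = [44, 68]
push(21): heap contents = [21, 44, 68]
pop() → 21: heap contents = [44, 68]
push(54): heap contents = [44, 54, 68]
push(85): heap contents = [44, 54, 68, 85]

Answer: 5 19 21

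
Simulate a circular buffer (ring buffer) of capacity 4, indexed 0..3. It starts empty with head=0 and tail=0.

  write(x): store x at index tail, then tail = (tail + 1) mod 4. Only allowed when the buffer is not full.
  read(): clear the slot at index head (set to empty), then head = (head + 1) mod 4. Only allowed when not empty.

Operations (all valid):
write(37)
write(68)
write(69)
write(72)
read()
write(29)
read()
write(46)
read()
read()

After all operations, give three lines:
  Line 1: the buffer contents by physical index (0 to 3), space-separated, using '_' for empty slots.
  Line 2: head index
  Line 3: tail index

Answer: 29 46 _ _
0
2

Derivation:
write(37): buf=[37 _ _ _], head=0, tail=1, size=1
write(68): buf=[37 68 _ _], head=0, tail=2, size=2
write(69): buf=[37 68 69 _], head=0, tail=3, size=3
write(72): buf=[37 68 69 72], head=0, tail=0, size=4
read(): buf=[_ 68 69 72], head=1, tail=0, size=3
write(29): buf=[29 68 69 72], head=1, tail=1, size=4
read(): buf=[29 _ 69 72], head=2, tail=1, size=3
write(46): buf=[29 46 69 72], head=2, tail=2, size=4
read(): buf=[29 46 _ 72], head=3, tail=2, size=3
read(): buf=[29 46 _ _], head=0, tail=2, size=2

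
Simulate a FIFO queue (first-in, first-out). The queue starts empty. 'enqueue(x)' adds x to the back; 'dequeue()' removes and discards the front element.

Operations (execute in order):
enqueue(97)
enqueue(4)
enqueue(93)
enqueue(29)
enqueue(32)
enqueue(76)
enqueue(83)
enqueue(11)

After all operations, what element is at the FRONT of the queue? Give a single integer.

enqueue(97): queue = [97]
enqueue(4): queue = [97, 4]
enqueue(93): queue = [97, 4, 93]
enqueue(29): queue = [97, 4, 93, 29]
enqueue(32): queue = [97, 4, 93, 29, 32]
enqueue(76): queue = [97, 4, 93, 29, 32, 76]
enqueue(83): queue = [97, 4, 93, 29, 32, 76, 83]
enqueue(11): queue = [97, 4, 93, 29, 32, 76, 83, 11]

Answer: 97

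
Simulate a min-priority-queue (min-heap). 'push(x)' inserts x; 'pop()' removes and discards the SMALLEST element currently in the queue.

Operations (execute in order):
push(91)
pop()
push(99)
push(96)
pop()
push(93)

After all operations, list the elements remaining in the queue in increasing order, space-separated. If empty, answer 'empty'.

Answer: 93 99

Derivation:
push(91): heap contents = [91]
pop() → 91: heap contents = []
push(99): heap contents = [99]
push(96): heap contents = [96, 99]
pop() → 96: heap contents = [99]
push(93): heap contents = [93, 99]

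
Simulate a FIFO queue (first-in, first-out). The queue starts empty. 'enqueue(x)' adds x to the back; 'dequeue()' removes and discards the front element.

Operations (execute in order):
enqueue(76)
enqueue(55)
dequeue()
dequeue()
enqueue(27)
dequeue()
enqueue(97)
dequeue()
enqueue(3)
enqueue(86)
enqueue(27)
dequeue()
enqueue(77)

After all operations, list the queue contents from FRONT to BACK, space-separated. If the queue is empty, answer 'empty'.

Answer: 86 27 77

Derivation:
enqueue(76): [76]
enqueue(55): [76, 55]
dequeue(): [55]
dequeue(): []
enqueue(27): [27]
dequeue(): []
enqueue(97): [97]
dequeue(): []
enqueue(3): [3]
enqueue(86): [3, 86]
enqueue(27): [3, 86, 27]
dequeue(): [86, 27]
enqueue(77): [86, 27, 77]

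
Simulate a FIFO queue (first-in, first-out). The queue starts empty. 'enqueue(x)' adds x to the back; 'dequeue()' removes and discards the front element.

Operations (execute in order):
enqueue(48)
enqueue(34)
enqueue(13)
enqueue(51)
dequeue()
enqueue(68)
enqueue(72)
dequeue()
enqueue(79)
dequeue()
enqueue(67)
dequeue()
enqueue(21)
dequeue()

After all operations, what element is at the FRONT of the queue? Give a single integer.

enqueue(48): queue = [48]
enqueue(34): queue = [48, 34]
enqueue(13): queue = [48, 34, 13]
enqueue(51): queue = [48, 34, 13, 51]
dequeue(): queue = [34, 13, 51]
enqueue(68): queue = [34, 13, 51, 68]
enqueue(72): queue = [34, 13, 51, 68, 72]
dequeue(): queue = [13, 51, 68, 72]
enqueue(79): queue = [13, 51, 68, 72, 79]
dequeue(): queue = [51, 68, 72, 79]
enqueue(67): queue = [51, 68, 72, 79, 67]
dequeue(): queue = [68, 72, 79, 67]
enqueue(21): queue = [68, 72, 79, 67, 21]
dequeue(): queue = [72, 79, 67, 21]

Answer: 72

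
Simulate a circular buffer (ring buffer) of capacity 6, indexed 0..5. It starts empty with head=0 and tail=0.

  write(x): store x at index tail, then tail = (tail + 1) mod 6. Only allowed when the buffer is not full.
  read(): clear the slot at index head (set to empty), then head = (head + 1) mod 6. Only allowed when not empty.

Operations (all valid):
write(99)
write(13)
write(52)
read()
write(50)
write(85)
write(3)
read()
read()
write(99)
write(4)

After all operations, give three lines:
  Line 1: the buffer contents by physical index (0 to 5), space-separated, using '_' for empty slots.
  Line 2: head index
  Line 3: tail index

write(99): buf=[99 _ _ _ _ _], head=0, tail=1, size=1
write(13): buf=[99 13 _ _ _ _], head=0, tail=2, size=2
write(52): buf=[99 13 52 _ _ _], head=0, tail=3, size=3
read(): buf=[_ 13 52 _ _ _], head=1, tail=3, size=2
write(50): buf=[_ 13 52 50 _ _], head=1, tail=4, size=3
write(85): buf=[_ 13 52 50 85 _], head=1, tail=5, size=4
write(3): buf=[_ 13 52 50 85 3], head=1, tail=0, size=5
read(): buf=[_ _ 52 50 85 3], head=2, tail=0, size=4
read(): buf=[_ _ _ 50 85 3], head=3, tail=0, size=3
write(99): buf=[99 _ _ 50 85 3], head=3, tail=1, size=4
write(4): buf=[99 4 _ 50 85 3], head=3, tail=2, size=5

Answer: 99 4 _ 50 85 3
3
2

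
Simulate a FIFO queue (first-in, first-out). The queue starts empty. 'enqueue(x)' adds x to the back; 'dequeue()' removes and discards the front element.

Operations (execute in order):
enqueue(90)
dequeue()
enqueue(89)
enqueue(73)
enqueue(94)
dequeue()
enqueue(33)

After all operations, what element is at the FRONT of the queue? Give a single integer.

enqueue(90): queue = [90]
dequeue(): queue = []
enqueue(89): queue = [89]
enqueue(73): queue = [89, 73]
enqueue(94): queue = [89, 73, 94]
dequeue(): queue = [73, 94]
enqueue(33): queue = [73, 94, 33]

Answer: 73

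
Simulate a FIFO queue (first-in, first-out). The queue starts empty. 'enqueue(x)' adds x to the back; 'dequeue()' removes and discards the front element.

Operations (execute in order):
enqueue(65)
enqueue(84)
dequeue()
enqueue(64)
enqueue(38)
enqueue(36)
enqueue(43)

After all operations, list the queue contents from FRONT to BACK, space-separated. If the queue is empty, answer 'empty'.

Answer: 84 64 38 36 43

Derivation:
enqueue(65): [65]
enqueue(84): [65, 84]
dequeue(): [84]
enqueue(64): [84, 64]
enqueue(38): [84, 64, 38]
enqueue(36): [84, 64, 38, 36]
enqueue(43): [84, 64, 38, 36, 43]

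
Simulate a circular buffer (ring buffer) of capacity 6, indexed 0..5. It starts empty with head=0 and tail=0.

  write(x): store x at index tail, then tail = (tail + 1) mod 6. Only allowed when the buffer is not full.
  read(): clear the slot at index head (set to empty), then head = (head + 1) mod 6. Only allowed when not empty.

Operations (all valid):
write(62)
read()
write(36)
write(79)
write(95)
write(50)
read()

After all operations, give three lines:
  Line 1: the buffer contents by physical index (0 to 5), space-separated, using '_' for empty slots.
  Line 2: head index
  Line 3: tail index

Answer: _ _ 79 95 50 _
2
5

Derivation:
write(62): buf=[62 _ _ _ _ _], head=0, tail=1, size=1
read(): buf=[_ _ _ _ _ _], head=1, tail=1, size=0
write(36): buf=[_ 36 _ _ _ _], head=1, tail=2, size=1
write(79): buf=[_ 36 79 _ _ _], head=1, tail=3, size=2
write(95): buf=[_ 36 79 95 _ _], head=1, tail=4, size=3
write(50): buf=[_ 36 79 95 50 _], head=1, tail=5, size=4
read(): buf=[_ _ 79 95 50 _], head=2, tail=5, size=3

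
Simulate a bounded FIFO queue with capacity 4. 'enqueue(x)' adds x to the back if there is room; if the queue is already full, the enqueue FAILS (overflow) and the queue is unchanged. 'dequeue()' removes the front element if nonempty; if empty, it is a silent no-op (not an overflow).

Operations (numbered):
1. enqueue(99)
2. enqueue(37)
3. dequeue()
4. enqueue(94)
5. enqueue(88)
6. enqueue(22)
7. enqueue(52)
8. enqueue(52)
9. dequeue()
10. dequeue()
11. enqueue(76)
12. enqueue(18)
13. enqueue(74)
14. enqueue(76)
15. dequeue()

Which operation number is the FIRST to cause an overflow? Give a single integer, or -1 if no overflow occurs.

Answer: 7

Derivation:
1. enqueue(99): size=1
2. enqueue(37): size=2
3. dequeue(): size=1
4. enqueue(94): size=2
5. enqueue(88): size=3
6. enqueue(22): size=4
7. enqueue(52): size=4=cap → OVERFLOW (fail)
8. enqueue(52): size=4=cap → OVERFLOW (fail)
9. dequeue(): size=3
10. dequeue(): size=2
11. enqueue(76): size=3
12. enqueue(18): size=4
13. enqueue(74): size=4=cap → OVERFLOW (fail)
14. enqueue(76): size=4=cap → OVERFLOW (fail)
15. dequeue(): size=3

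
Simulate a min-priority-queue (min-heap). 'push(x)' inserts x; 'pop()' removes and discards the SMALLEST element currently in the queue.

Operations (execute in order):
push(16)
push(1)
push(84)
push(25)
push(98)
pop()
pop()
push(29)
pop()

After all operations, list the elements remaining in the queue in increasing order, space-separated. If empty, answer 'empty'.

Answer: 29 84 98

Derivation:
push(16): heap contents = [16]
push(1): heap contents = [1, 16]
push(84): heap contents = [1, 16, 84]
push(25): heap contents = [1, 16, 25, 84]
push(98): heap contents = [1, 16, 25, 84, 98]
pop() → 1: heap contents = [16, 25, 84, 98]
pop() → 16: heap contents = [25, 84, 98]
push(29): heap contents = [25, 29, 84, 98]
pop() → 25: heap contents = [29, 84, 98]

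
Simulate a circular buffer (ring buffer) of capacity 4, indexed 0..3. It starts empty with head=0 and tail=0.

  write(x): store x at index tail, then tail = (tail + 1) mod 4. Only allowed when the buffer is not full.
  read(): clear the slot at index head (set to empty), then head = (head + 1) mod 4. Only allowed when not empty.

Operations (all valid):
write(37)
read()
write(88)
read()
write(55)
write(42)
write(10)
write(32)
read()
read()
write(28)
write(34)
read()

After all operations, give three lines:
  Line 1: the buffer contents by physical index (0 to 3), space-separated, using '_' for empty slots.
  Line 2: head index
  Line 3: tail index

write(37): buf=[37 _ _ _], head=0, tail=1, size=1
read(): buf=[_ _ _ _], head=1, tail=1, size=0
write(88): buf=[_ 88 _ _], head=1, tail=2, size=1
read(): buf=[_ _ _ _], head=2, tail=2, size=0
write(55): buf=[_ _ 55 _], head=2, tail=3, size=1
write(42): buf=[_ _ 55 42], head=2, tail=0, size=2
write(10): buf=[10 _ 55 42], head=2, tail=1, size=3
write(32): buf=[10 32 55 42], head=2, tail=2, size=4
read(): buf=[10 32 _ 42], head=3, tail=2, size=3
read(): buf=[10 32 _ _], head=0, tail=2, size=2
write(28): buf=[10 32 28 _], head=0, tail=3, size=3
write(34): buf=[10 32 28 34], head=0, tail=0, size=4
read(): buf=[_ 32 28 34], head=1, tail=0, size=3

Answer: _ 32 28 34
1
0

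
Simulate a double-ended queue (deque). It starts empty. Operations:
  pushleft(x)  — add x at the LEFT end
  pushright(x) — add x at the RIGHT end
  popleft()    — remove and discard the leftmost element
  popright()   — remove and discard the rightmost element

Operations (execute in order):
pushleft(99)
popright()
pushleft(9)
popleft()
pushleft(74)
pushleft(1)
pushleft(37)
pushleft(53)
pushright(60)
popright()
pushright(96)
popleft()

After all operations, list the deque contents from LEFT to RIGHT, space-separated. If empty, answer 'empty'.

Answer: 37 1 74 96

Derivation:
pushleft(99): [99]
popright(): []
pushleft(9): [9]
popleft(): []
pushleft(74): [74]
pushleft(1): [1, 74]
pushleft(37): [37, 1, 74]
pushleft(53): [53, 37, 1, 74]
pushright(60): [53, 37, 1, 74, 60]
popright(): [53, 37, 1, 74]
pushright(96): [53, 37, 1, 74, 96]
popleft(): [37, 1, 74, 96]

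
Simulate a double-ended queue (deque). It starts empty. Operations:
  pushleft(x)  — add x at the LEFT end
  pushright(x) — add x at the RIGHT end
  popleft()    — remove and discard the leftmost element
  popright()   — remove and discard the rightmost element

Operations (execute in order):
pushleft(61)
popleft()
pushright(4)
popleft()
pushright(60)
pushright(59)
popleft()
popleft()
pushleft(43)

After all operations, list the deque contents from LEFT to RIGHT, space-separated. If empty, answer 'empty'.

pushleft(61): [61]
popleft(): []
pushright(4): [4]
popleft(): []
pushright(60): [60]
pushright(59): [60, 59]
popleft(): [59]
popleft(): []
pushleft(43): [43]

Answer: 43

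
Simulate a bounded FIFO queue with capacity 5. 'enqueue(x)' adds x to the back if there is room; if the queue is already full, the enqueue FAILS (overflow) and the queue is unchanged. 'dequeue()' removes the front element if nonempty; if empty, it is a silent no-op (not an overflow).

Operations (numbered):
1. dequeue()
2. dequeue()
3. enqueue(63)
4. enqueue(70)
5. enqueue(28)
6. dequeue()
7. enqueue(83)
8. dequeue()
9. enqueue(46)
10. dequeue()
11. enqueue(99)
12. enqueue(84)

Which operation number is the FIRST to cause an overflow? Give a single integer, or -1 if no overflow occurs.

Answer: -1

Derivation:
1. dequeue(): empty, no-op, size=0
2. dequeue(): empty, no-op, size=0
3. enqueue(63): size=1
4. enqueue(70): size=2
5. enqueue(28): size=3
6. dequeue(): size=2
7. enqueue(83): size=3
8. dequeue(): size=2
9. enqueue(46): size=3
10. dequeue(): size=2
11. enqueue(99): size=3
12. enqueue(84): size=4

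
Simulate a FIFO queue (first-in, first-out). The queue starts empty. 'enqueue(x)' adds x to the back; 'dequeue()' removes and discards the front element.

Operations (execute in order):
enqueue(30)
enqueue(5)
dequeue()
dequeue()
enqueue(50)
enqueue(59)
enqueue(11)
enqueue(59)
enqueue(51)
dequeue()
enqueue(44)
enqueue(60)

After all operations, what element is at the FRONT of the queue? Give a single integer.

Answer: 59

Derivation:
enqueue(30): queue = [30]
enqueue(5): queue = [30, 5]
dequeue(): queue = [5]
dequeue(): queue = []
enqueue(50): queue = [50]
enqueue(59): queue = [50, 59]
enqueue(11): queue = [50, 59, 11]
enqueue(59): queue = [50, 59, 11, 59]
enqueue(51): queue = [50, 59, 11, 59, 51]
dequeue(): queue = [59, 11, 59, 51]
enqueue(44): queue = [59, 11, 59, 51, 44]
enqueue(60): queue = [59, 11, 59, 51, 44, 60]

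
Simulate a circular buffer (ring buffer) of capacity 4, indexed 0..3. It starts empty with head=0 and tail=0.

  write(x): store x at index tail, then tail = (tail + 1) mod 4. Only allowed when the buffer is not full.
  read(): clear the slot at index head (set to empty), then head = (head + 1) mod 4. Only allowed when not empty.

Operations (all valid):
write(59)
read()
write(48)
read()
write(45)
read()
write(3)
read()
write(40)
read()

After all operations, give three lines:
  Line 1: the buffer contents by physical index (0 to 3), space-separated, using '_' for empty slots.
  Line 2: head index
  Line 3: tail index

Answer: _ _ _ _
1
1

Derivation:
write(59): buf=[59 _ _ _], head=0, tail=1, size=1
read(): buf=[_ _ _ _], head=1, tail=1, size=0
write(48): buf=[_ 48 _ _], head=1, tail=2, size=1
read(): buf=[_ _ _ _], head=2, tail=2, size=0
write(45): buf=[_ _ 45 _], head=2, tail=3, size=1
read(): buf=[_ _ _ _], head=3, tail=3, size=0
write(3): buf=[_ _ _ 3], head=3, tail=0, size=1
read(): buf=[_ _ _ _], head=0, tail=0, size=0
write(40): buf=[40 _ _ _], head=0, tail=1, size=1
read(): buf=[_ _ _ _], head=1, tail=1, size=0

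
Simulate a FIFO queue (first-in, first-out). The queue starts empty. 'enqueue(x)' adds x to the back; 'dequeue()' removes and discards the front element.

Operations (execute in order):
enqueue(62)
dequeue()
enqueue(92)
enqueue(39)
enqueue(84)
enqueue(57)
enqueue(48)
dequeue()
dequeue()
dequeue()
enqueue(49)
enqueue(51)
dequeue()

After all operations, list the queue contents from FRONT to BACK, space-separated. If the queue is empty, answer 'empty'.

enqueue(62): [62]
dequeue(): []
enqueue(92): [92]
enqueue(39): [92, 39]
enqueue(84): [92, 39, 84]
enqueue(57): [92, 39, 84, 57]
enqueue(48): [92, 39, 84, 57, 48]
dequeue(): [39, 84, 57, 48]
dequeue(): [84, 57, 48]
dequeue(): [57, 48]
enqueue(49): [57, 48, 49]
enqueue(51): [57, 48, 49, 51]
dequeue(): [48, 49, 51]

Answer: 48 49 51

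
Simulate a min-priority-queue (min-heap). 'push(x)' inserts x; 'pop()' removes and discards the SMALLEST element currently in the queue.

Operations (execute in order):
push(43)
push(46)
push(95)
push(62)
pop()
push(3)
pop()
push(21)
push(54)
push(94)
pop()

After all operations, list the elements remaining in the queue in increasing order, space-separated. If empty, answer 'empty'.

Answer: 46 54 62 94 95

Derivation:
push(43): heap contents = [43]
push(46): heap contents = [43, 46]
push(95): heap contents = [43, 46, 95]
push(62): heap contents = [43, 46, 62, 95]
pop() → 43: heap contents = [46, 62, 95]
push(3): heap contents = [3, 46, 62, 95]
pop() → 3: heap contents = [46, 62, 95]
push(21): heap contents = [21, 46, 62, 95]
push(54): heap contents = [21, 46, 54, 62, 95]
push(94): heap contents = [21, 46, 54, 62, 94, 95]
pop() → 21: heap contents = [46, 54, 62, 94, 95]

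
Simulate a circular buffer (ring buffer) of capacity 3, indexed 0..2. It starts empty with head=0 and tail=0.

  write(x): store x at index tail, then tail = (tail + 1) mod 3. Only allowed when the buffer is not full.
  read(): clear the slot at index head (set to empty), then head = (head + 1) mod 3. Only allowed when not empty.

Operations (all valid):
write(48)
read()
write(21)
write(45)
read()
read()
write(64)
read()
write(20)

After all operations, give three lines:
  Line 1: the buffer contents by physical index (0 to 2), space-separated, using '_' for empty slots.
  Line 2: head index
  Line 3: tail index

write(48): buf=[48 _ _], head=0, tail=1, size=1
read(): buf=[_ _ _], head=1, tail=1, size=0
write(21): buf=[_ 21 _], head=1, tail=2, size=1
write(45): buf=[_ 21 45], head=1, tail=0, size=2
read(): buf=[_ _ 45], head=2, tail=0, size=1
read(): buf=[_ _ _], head=0, tail=0, size=0
write(64): buf=[64 _ _], head=0, tail=1, size=1
read(): buf=[_ _ _], head=1, tail=1, size=0
write(20): buf=[_ 20 _], head=1, tail=2, size=1

Answer: _ 20 _
1
2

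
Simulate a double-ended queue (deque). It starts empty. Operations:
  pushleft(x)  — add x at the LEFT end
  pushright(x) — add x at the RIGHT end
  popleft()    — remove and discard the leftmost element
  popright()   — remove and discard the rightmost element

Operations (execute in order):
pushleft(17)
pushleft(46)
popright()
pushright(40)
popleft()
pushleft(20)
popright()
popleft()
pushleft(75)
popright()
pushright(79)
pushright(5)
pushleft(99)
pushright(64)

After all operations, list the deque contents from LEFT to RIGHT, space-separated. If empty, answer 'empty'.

Answer: 99 79 5 64

Derivation:
pushleft(17): [17]
pushleft(46): [46, 17]
popright(): [46]
pushright(40): [46, 40]
popleft(): [40]
pushleft(20): [20, 40]
popright(): [20]
popleft(): []
pushleft(75): [75]
popright(): []
pushright(79): [79]
pushright(5): [79, 5]
pushleft(99): [99, 79, 5]
pushright(64): [99, 79, 5, 64]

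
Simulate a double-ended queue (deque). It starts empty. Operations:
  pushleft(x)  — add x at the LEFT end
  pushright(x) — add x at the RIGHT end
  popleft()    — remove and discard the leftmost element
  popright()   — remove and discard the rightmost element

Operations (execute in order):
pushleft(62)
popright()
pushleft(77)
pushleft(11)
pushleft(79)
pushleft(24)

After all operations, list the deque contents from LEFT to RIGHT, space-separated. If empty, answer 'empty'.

pushleft(62): [62]
popright(): []
pushleft(77): [77]
pushleft(11): [11, 77]
pushleft(79): [79, 11, 77]
pushleft(24): [24, 79, 11, 77]

Answer: 24 79 11 77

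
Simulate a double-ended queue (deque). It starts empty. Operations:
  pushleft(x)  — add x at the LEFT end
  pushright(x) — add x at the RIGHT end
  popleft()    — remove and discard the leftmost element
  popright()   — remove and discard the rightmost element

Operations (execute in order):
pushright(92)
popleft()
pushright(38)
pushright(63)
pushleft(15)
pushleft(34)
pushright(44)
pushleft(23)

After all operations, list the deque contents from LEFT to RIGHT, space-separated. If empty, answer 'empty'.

Answer: 23 34 15 38 63 44

Derivation:
pushright(92): [92]
popleft(): []
pushright(38): [38]
pushright(63): [38, 63]
pushleft(15): [15, 38, 63]
pushleft(34): [34, 15, 38, 63]
pushright(44): [34, 15, 38, 63, 44]
pushleft(23): [23, 34, 15, 38, 63, 44]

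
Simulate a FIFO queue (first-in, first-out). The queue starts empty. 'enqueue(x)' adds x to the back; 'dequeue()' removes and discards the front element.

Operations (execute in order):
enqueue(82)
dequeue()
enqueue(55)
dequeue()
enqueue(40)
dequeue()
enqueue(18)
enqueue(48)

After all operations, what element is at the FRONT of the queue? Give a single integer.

Answer: 18

Derivation:
enqueue(82): queue = [82]
dequeue(): queue = []
enqueue(55): queue = [55]
dequeue(): queue = []
enqueue(40): queue = [40]
dequeue(): queue = []
enqueue(18): queue = [18]
enqueue(48): queue = [18, 48]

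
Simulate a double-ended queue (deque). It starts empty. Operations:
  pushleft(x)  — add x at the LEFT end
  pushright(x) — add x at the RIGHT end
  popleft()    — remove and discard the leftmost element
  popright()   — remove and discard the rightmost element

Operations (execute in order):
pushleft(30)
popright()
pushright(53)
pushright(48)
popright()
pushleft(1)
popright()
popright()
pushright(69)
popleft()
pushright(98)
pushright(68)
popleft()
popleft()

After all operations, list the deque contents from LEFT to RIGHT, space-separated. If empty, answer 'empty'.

pushleft(30): [30]
popright(): []
pushright(53): [53]
pushright(48): [53, 48]
popright(): [53]
pushleft(1): [1, 53]
popright(): [1]
popright(): []
pushright(69): [69]
popleft(): []
pushright(98): [98]
pushright(68): [98, 68]
popleft(): [68]
popleft(): []

Answer: empty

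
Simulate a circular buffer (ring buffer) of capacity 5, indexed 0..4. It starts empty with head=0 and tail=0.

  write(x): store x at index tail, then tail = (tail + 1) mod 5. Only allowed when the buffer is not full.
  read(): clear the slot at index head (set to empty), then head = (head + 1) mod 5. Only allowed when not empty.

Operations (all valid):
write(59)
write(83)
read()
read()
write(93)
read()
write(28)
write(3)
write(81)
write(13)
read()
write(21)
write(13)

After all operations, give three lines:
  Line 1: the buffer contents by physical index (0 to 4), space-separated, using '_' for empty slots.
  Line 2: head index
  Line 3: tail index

Answer: 81 13 21 13 3
4
4

Derivation:
write(59): buf=[59 _ _ _ _], head=0, tail=1, size=1
write(83): buf=[59 83 _ _ _], head=0, tail=2, size=2
read(): buf=[_ 83 _ _ _], head=1, tail=2, size=1
read(): buf=[_ _ _ _ _], head=2, tail=2, size=0
write(93): buf=[_ _ 93 _ _], head=2, tail=3, size=1
read(): buf=[_ _ _ _ _], head=3, tail=3, size=0
write(28): buf=[_ _ _ 28 _], head=3, tail=4, size=1
write(3): buf=[_ _ _ 28 3], head=3, tail=0, size=2
write(81): buf=[81 _ _ 28 3], head=3, tail=1, size=3
write(13): buf=[81 13 _ 28 3], head=3, tail=2, size=4
read(): buf=[81 13 _ _ 3], head=4, tail=2, size=3
write(21): buf=[81 13 21 _ 3], head=4, tail=3, size=4
write(13): buf=[81 13 21 13 3], head=4, tail=4, size=5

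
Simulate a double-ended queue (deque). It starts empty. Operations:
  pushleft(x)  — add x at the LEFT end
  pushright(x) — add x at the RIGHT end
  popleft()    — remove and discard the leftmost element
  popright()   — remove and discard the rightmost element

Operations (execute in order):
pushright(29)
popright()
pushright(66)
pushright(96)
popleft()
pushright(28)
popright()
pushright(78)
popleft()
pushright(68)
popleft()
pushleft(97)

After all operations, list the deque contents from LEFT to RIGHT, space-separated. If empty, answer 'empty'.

pushright(29): [29]
popright(): []
pushright(66): [66]
pushright(96): [66, 96]
popleft(): [96]
pushright(28): [96, 28]
popright(): [96]
pushright(78): [96, 78]
popleft(): [78]
pushright(68): [78, 68]
popleft(): [68]
pushleft(97): [97, 68]

Answer: 97 68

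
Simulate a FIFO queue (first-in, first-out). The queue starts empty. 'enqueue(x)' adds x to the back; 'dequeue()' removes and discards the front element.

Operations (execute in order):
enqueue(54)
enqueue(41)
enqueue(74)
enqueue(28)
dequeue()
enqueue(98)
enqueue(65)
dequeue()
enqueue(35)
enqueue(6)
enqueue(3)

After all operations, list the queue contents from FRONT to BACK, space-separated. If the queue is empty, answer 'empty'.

enqueue(54): [54]
enqueue(41): [54, 41]
enqueue(74): [54, 41, 74]
enqueue(28): [54, 41, 74, 28]
dequeue(): [41, 74, 28]
enqueue(98): [41, 74, 28, 98]
enqueue(65): [41, 74, 28, 98, 65]
dequeue(): [74, 28, 98, 65]
enqueue(35): [74, 28, 98, 65, 35]
enqueue(6): [74, 28, 98, 65, 35, 6]
enqueue(3): [74, 28, 98, 65, 35, 6, 3]

Answer: 74 28 98 65 35 6 3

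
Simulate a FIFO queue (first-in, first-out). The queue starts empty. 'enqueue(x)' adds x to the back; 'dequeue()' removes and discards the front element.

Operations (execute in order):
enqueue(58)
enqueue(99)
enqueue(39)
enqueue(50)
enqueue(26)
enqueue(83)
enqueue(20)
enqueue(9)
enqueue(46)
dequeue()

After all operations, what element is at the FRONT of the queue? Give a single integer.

enqueue(58): queue = [58]
enqueue(99): queue = [58, 99]
enqueue(39): queue = [58, 99, 39]
enqueue(50): queue = [58, 99, 39, 50]
enqueue(26): queue = [58, 99, 39, 50, 26]
enqueue(83): queue = [58, 99, 39, 50, 26, 83]
enqueue(20): queue = [58, 99, 39, 50, 26, 83, 20]
enqueue(9): queue = [58, 99, 39, 50, 26, 83, 20, 9]
enqueue(46): queue = [58, 99, 39, 50, 26, 83, 20, 9, 46]
dequeue(): queue = [99, 39, 50, 26, 83, 20, 9, 46]

Answer: 99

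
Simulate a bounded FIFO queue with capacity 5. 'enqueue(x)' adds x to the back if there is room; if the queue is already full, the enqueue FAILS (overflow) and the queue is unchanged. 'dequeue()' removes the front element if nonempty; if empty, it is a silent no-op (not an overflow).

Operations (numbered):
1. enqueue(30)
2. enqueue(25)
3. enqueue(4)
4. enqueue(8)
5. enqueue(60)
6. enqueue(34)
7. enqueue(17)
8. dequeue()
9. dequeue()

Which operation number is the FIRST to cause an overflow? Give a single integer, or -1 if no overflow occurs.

1. enqueue(30): size=1
2. enqueue(25): size=2
3. enqueue(4): size=3
4. enqueue(8): size=4
5. enqueue(60): size=5
6. enqueue(34): size=5=cap → OVERFLOW (fail)
7. enqueue(17): size=5=cap → OVERFLOW (fail)
8. dequeue(): size=4
9. dequeue(): size=3

Answer: 6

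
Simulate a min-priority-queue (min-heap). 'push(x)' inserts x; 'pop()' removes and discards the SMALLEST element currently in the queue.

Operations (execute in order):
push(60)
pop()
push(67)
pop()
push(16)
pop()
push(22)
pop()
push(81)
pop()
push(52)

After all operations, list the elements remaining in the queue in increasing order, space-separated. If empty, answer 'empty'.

Answer: 52

Derivation:
push(60): heap contents = [60]
pop() → 60: heap contents = []
push(67): heap contents = [67]
pop() → 67: heap contents = []
push(16): heap contents = [16]
pop() → 16: heap contents = []
push(22): heap contents = [22]
pop() → 22: heap contents = []
push(81): heap contents = [81]
pop() → 81: heap contents = []
push(52): heap contents = [52]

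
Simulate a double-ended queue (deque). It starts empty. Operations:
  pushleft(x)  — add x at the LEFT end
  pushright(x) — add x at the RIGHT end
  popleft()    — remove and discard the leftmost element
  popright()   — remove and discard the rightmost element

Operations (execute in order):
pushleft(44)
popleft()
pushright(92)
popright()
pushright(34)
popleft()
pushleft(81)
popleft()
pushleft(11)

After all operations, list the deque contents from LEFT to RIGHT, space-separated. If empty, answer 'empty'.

pushleft(44): [44]
popleft(): []
pushright(92): [92]
popright(): []
pushright(34): [34]
popleft(): []
pushleft(81): [81]
popleft(): []
pushleft(11): [11]

Answer: 11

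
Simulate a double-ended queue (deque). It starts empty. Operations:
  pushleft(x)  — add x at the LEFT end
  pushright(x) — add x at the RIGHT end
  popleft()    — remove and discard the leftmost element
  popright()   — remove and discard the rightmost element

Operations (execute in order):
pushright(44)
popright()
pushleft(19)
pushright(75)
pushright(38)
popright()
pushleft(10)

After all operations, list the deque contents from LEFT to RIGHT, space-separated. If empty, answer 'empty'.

Answer: 10 19 75

Derivation:
pushright(44): [44]
popright(): []
pushleft(19): [19]
pushright(75): [19, 75]
pushright(38): [19, 75, 38]
popright(): [19, 75]
pushleft(10): [10, 19, 75]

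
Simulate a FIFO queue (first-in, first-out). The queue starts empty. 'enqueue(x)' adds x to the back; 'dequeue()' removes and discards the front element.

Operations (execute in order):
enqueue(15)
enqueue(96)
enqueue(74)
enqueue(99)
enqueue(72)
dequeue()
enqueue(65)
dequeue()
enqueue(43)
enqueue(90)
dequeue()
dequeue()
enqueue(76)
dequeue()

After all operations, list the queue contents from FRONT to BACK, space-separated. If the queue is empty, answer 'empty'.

Answer: 65 43 90 76

Derivation:
enqueue(15): [15]
enqueue(96): [15, 96]
enqueue(74): [15, 96, 74]
enqueue(99): [15, 96, 74, 99]
enqueue(72): [15, 96, 74, 99, 72]
dequeue(): [96, 74, 99, 72]
enqueue(65): [96, 74, 99, 72, 65]
dequeue(): [74, 99, 72, 65]
enqueue(43): [74, 99, 72, 65, 43]
enqueue(90): [74, 99, 72, 65, 43, 90]
dequeue(): [99, 72, 65, 43, 90]
dequeue(): [72, 65, 43, 90]
enqueue(76): [72, 65, 43, 90, 76]
dequeue(): [65, 43, 90, 76]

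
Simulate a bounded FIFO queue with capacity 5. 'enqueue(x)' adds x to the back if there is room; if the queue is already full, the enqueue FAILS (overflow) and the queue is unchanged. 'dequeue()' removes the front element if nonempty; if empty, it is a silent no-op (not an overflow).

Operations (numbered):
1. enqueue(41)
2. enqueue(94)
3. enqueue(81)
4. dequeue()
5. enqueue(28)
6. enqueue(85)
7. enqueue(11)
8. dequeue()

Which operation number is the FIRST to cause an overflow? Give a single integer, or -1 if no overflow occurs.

Answer: -1

Derivation:
1. enqueue(41): size=1
2. enqueue(94): size=2
3. enqueue(81): size=3
4. dequeue(): size=2
5. enqueue(28): size=3
6. enqueue(85): size=4
7. enqueue(11): size=5
8. dequeue(): size=4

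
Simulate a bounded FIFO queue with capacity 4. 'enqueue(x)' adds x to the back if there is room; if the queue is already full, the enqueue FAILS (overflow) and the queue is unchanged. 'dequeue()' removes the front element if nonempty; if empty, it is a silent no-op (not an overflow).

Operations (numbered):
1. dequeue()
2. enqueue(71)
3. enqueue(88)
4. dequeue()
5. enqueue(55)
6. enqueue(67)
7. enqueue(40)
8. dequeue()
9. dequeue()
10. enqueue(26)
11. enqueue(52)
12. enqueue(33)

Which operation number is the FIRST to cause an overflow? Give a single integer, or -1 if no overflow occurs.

Answer: 12

Derivation:
1. dequeue(): empty, no-op, size=0
2. enqueue(71): size=1
3. enqueue(88): size=2
4. dequeue(): size=1
5. enqueue(55): size=2
6. enqueue(67): size=3
7. enqueue(40): size=4
8. dequeue(): size=3
9. dequeue(): size=2
10. enqueue(26): size=3
11. enqueue(52): size=4
12. enqueue(33): size=4=cap → OVERFLOW (fail)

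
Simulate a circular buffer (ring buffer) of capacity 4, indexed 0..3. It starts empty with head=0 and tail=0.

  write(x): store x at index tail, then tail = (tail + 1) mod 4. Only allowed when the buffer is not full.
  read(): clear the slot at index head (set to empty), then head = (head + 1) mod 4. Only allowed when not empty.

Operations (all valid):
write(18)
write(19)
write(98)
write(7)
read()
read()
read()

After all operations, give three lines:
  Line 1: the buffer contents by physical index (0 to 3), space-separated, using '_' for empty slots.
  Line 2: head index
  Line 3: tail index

write(18): buf=[18 _ _ _], head=0, tail=1, size=1
write(19): buf=[18 19 _ _], head=0, tail=2, size=2
write(98): buf=[18 19 98 _], head=0, tail=3, size=3
write(7): buf=[18 19 98 7], head=0, tail=0, size=4
read(): buf=[_ 19 98 7], head=1, tail=0, size=3
read(): buf=[_ _ 98 7], head=2, tail=0, size=2
read(): buf=[_ _ _ 7], head=3, tail=0, size=1

Answer: _ _ _ 7
3
0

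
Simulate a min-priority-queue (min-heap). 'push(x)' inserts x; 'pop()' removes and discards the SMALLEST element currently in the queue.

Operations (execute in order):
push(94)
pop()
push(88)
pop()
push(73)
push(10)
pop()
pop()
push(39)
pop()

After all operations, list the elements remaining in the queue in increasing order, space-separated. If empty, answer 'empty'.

push(94): heap contents = [94]
pop() → 94: heap contents = []
push(88): heap contents = [88]
pop() → 88: heap contents = []
push(73): heap contents = [73]
push(10): heap contents = [10, 73]
pop() → 10: heap contents = [73]
pop() → 73: heap contents = []
push(39): heap contents = [39]
pop() → 39: heap contents = []

Answer: empty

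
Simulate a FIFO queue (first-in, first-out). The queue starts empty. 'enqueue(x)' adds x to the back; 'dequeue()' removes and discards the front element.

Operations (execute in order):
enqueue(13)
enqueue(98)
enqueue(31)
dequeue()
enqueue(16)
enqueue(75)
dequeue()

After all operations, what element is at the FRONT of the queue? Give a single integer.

enqueue(13): queue = [13]
enqueue(98): queue = [13, 98]
enqueue(31): queue = [13, 98, 31]
dequeue(): queue = [98, 31]
enqueue(16): queue = [98, 31, 16]
enqueue(75): queue = [98, 31, 16, 75]
dequeue(): queue = [31, 16, 75]

Answer: 31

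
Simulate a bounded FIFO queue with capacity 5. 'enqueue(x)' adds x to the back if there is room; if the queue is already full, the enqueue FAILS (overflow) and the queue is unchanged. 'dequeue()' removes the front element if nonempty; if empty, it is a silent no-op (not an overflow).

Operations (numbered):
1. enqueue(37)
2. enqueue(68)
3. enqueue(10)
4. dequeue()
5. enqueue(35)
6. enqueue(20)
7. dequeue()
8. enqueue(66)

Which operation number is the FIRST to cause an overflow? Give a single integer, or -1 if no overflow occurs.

1. enqueue(37): size=1
2. enqueue(68): size=2
3. enqueue(10): size=3
4. dequeue(): size=2
5. enqueue(35): size=3
6. enqueue(20): size=4
7. dequeue(): size=3
8. enqueue(66): size=4

Answer: -1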